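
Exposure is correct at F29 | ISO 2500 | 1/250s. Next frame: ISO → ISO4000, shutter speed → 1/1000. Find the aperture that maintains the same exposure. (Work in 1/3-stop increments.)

f/18

ISO: 2500 → 3200 → 4000 — 2/3 stop raised (brighter).
Shutter speed: 1/250 → 1/320 → 1/400 → 1/500 → 1/640 → 1/800 → 1/1000 — 2 stops shorter (darker).
Net change so far: 1 1/3 stops darker. Offset with the aperture: f/29 → f/25 → f/22 → f/20 → f/18.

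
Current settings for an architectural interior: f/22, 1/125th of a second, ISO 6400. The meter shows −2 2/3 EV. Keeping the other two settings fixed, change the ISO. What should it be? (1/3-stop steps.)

ISO 40000

Underexposed by 2 2/3 stops → need 2 2/3 stops brighter.
ISO: 6400 → 8000 → 10000 → 12800 → 16000 → 20000 → 25600 → 32000 → 40000.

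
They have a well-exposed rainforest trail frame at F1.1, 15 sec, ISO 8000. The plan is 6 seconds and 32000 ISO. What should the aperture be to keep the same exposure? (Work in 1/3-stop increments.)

Shutter speed: 15 → 13 → 10 → 8 → 6 — 1 1/3 stops faster (darker).
ISO: 8000 → 10000 → 12800 → 16000 → 20000 → 25600 → 32000 — 2 stops raised (brighter).
Net change so far: 2/3 stop brighter. Offset with the aperture: f/1.1 → f/1.2 → f/1.4.

f/1.4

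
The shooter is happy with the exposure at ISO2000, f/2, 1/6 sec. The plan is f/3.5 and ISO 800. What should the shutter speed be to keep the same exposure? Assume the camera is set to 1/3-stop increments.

Aperture: f/2 → f/2.2 → f/2.5 → f/2.8 → f/3.2 → f/3.5 — 1 2/3 stops narrower (darker).
ISO: 2000 → 1600 → 1250 → 1000 → 800 — 1 1/3 stops dropped (darker).
Net change so far: 3 stops darker. Offset with the shutter speed: 1/6 → 1/5 → 1/4 → 0.3 → 0.4 → 0.5 → 0.6 → 0.8 → 1 → 1.3.

1.3 s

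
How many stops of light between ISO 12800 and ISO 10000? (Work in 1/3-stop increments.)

12800 → 10000 — count the steps: 1 third-stops = 1/3 stop.

1/3 stop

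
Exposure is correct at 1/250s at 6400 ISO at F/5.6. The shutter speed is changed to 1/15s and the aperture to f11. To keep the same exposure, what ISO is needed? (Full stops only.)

ISO 1600

Shutter speed: 1/250 → 1/125 → 1/60 → 1/30 → 1/15 — 4 stops slower (brighter).
Aperture: f/5.6 → f/8 → f/11 — 2 stops narrower (darker).
Net change so far: 2 stops brighter. Offset with the ISO: 6400 → 3200 → 1600.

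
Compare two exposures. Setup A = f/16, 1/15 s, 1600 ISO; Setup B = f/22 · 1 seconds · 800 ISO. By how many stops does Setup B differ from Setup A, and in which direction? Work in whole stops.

2 stops brighter

Aperture: f/16 → f/22 — 1 stop stopped down (darker).
Shutter speed: 1/15 → 1/8 → 1/4 → 1/2 → 1 — 4 stops slower (brighter).
ISO: 1600 → 800 — 1 stop lower (darker).
Net: −1 +4 −1 = +2 stops.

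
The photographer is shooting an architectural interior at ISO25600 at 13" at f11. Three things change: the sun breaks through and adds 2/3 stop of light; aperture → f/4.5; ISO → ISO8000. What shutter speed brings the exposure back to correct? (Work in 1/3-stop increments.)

Scene light: 2/3 stop brighter.
Aperture: f/11 → f/10 → f/9 → f/8 → f/7.1 → f/6.3 → f/5.6 → f/5 → f/4.5 — 2 2/3 stops larger aperture (brighter).
ISO: 25600 → 20000 → 16000 → 12800 → 10000 → 8000 — 1 2/3 stops lower (darker).
Net so far: 1 2/3 stops brighter. Shutter speed: 13 → 10 → 8 → 6 → 5 → 4.

4 s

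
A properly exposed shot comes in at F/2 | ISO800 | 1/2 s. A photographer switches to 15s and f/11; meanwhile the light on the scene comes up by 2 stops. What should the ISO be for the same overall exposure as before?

ISO 200

Scene light: 2 stops brighter.
Shutter speed: 1/2 → 1 → 2 → 4 → 8 → 15 — 5 stops longer (brighter).
Aperture: f/2 → f/2.8 → f/4 → f/5.6 → f/8 → f/11 — 5 stops smaller aperture (darker).
Net so far: 2 stops brighter. ISO: 800 → 400 → 200.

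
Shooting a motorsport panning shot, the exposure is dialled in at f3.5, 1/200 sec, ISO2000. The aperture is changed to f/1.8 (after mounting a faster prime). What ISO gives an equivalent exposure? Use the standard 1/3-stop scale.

Aperture: f/3.5 → f/3.2 → f/2.8 → f/2.5 → f/2.2 → f/2 → f/1.8 — 2 stops larger aperture (brighter).
Need 2 stops darker from the ISO: 2000 → 1600 → 1250 → 1000 → 800 → 640 → 500.

ISO 500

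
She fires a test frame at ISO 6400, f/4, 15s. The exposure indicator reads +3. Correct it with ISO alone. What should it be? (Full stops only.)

ISO 800

Overexposed by 3 stops → need 3 stops darker.
ISO: 6400 → 3200 → 1600 → 800.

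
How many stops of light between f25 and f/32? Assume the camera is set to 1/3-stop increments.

2/3 stop

f/25 → f/29 → f/32 — count the steps: 2 third-stops = 2/3 stop.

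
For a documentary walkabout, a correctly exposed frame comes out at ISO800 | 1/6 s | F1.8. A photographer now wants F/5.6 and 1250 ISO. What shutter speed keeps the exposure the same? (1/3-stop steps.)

1 s

Aperture: f/1.8 → f/2 → f/2.2 → f/2.5 → f/2.8 → f/3.2 → f/3.5 → f/4 → f/4.5 → f/5 → f/5.6 — 3 1/3 stops narrower (darker).
ISO: 800 → 1000 → 1250 — 2/3 stop higher (brighter).
Net change so far: 2 2/3 stops darker. Offset with the shutter speed: 1/6 → 1/5 → 1/4 → 0.3 → 0.4 → 0.5 → 0.6 → 0.8 → 1.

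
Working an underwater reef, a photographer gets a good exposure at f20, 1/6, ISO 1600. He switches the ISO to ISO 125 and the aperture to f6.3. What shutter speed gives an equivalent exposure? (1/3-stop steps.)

1/5s

ISO: 1600 → 1250 → 1000 → 800 → 640 → 500 → 400 → 320 → 250 → 200 → 160 → 125 — 3 2/3 stops dropped (darker).
Aperture: f/20 → f/18 → f/16 → f/14 → f/13 → f/11 → f/10 → f/9 → f/8 → f/7.1 → f/6.3 — 3 1/3 stops opened up (brighter).
Net change so far: 1/3 stop darker. Offset with the shutter speed: 1/6 → 1/5.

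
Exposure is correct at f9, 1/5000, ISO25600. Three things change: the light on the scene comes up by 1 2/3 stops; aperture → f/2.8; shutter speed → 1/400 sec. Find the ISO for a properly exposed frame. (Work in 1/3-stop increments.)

ISO 64

Scene light: 1 2/3 stops brighter.
Aperture: f/9 → f/8 → f/7.1 → f/6.3 → f/5.6 → f/5 → f/4.5 → f/4 → f/3.5 → f/3.2 → f/2.8 — 3 1/3 stops larger aperture (brighter).
Shutter speed: 1/5000 → 1/4000 → 1/3200 → 1/2500 → 1/2000 → 1/1600 → 1/1250 → 1/1000 → 1/800 → 1/640 → 1/500 → 1/400 — 3 2/3 stops longer (brighter).
Net so far: 8 2/3 stops brighter. ISO: 25600 → 20000 → 16000 → 12800 → 10000 → 8000 → 6400 → 5000 → 4000 → 3200 → 2500 → 2000 → 1600 → 1250 → 1000 → 800 → 640 → 500 → 400 → 320 → 250 → 200 → 160 → 125 → 100 → 80 → 64.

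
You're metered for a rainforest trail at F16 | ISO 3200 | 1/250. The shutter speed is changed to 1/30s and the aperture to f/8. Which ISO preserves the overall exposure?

Shutter speed: 1/250 → 1/125 → 1/60 → 1/30 — 3 stops slower (brighter).
Aperture: f/16 → f/11 → f/8 — 2 stops wider (brighter).
Net change so far: 5 stops brighter. Offset with the ISO: 3200 → 1600 → 800 → 400 → 200 → 100.

ISO 100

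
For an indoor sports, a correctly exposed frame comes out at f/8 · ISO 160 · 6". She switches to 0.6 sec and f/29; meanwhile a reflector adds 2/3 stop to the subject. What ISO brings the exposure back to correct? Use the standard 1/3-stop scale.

Scene light: 2/3 stop brighter.
Shutter speed: 6 → 5 → 4 → 3.2 → 2.5 → 2 → 1.6 → 1.3 → 1 → 0.8 → 0.6 — 3 1/3 stops shorter (darker).
Aperture: f/8 → f/9 → f/10 → f/11 → f/13 → f/14 → f/16 → f/18 → f/20 → f/22 → f/25 → f/29 — 3 2/3 stops stopped down (darker).
Net so far: 6 1/3 stops darker. ISO: 160 → 200 → 250 → 320 → 400 → 500 → 640 → 800 → 1000 → 1250 → 1600 → 2000 → 2500 → 3200 → 4000 → 5000 → 6400 → 8000 → 10000 → 12800.

ISO 12800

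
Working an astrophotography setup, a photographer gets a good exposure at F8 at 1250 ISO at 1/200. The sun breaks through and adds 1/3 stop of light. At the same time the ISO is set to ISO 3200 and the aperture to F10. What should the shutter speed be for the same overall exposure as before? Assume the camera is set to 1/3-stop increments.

Scene light: 1/3 stop brighter.
ISO: 1250 → 1600 → 2000 → 2500 → 3200 — 1 1/3 stops raised (brighter).
Aperture: f/8 → f/9 → f/10 — 2/3 stop stopped down (darker).
Net so far: 1 stop brighter. Shutter speed: 1/200 → 1/250 → 1/320 → 1/400.

1/400s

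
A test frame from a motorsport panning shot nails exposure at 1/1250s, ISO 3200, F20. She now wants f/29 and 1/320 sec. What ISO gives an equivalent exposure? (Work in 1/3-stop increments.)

ISO 1600

Aperture: f/20 → f/22 → f/25 → f/29 — 1 stop narrower (darker).
Shutter speed: 1/1250 → 1/1000 → 1/800 → 1/640 → 1/500 → 1/400 → 1/320 — 2 stops longer (brighter).
Net change so far: 1 stop brighter. Offset with the ISO: 3200 → 2500 → 2000 → 1600.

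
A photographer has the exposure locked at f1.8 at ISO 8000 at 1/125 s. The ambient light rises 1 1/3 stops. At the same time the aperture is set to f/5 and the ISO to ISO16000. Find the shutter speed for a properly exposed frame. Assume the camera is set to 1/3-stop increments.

1/80s

Scene light: 1 1/3 stops brighter.
Aperture: f/1.8 → f/2 → f/2.2 → f/2.5 → f/2.8 → f/3.2 → f/3.5 → f/4 → f/4.5 → f/5 — 3 stops narrower (darker).
ISO: 8000 → 10000 → 12800 → 16000 — 1 stop higher (brighter).
Net so far: 2/3 stop darker. Shutter speed: 1/125 → 1/100 → 1/80.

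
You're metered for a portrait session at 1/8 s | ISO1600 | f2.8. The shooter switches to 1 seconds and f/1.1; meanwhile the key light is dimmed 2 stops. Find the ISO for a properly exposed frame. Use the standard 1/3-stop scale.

Scene light: 2 stops darker.
Shutter speed: 1/8 → 1/6 → 1/5 → 1/4 → 0.3 → 0.4 → 0.5 → 0.6 → 0.8 → 1 — 3 stops slower (brighter).
Aperture: f/2.8 → f/2.5 → f/2.2 → f/2 → f/1.8 → f/1.6 → f/1.4 → f/1.2 → f/1.1 — 2 2/3 stops larger aperture (brighter).
Net so far: 3 2/3 stops brighter. ISO: 1600 → 1250 → 1000 → 800 → 640 → 500 → 400 → 320 → 250 → 200 → 160 → 125.

ISO 125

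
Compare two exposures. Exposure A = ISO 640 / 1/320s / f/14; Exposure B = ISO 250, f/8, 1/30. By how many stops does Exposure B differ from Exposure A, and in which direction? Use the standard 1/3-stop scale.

Aperture: f/14 → f/13 → f/11 → f/10 → f/9 → f/8 — 1 2/3 stops wider (brighter).
Shutter speed: 1/320 → 1/250 → 1/200 → 1/160 → 1/125 → 1/100 → 1/80 → 1/60 → 1/50 → 1/40 → 1/30 — 3 1/3 stops slower (brighter).
ISO: 640 → 500 → 400 → 320 → 250 — 1 1/3 stops dropped (darker).
Net: +1 2/3 +3 1/3 −1 1/3 = +3 2/3 stops.

3 2/3 stops brighter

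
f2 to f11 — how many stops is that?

5 stops

f/2 → f/2.8 → f/4 → f/5.6 → f/8 → f/11 — count the steps: 5 stops.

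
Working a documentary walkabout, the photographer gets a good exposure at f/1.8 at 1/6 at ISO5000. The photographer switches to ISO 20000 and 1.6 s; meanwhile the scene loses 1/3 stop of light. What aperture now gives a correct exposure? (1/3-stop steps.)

f/10

Scene light: 1/3 stop darker.
ISO: 5000 → 6400 → 8000 → 10000 → 12800 → 16000 → 20000 — 2 stops raised (brighter).
Shutter speed: 1/6 → 1/5 → 1/4 → 0.3 → 0.4 → 0.5 → 0.6 → 0.8 → 1 → 1.3 → 1.6 — 3 1/3 stops slower (brighter).
Net so far: 5 stops brighter. Aperture: f/1.8 → f/2 → f/2.2 → f/2.5 → f/2.8 → f/3.2 → f/3.5 → f/4 → f/4.5 → f/5 → f/5.6 → f/6.3 → f/7.1 → f/8 → f/9 → f/10.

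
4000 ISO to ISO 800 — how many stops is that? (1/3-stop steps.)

2 1/3 stops

4000 → 3200 → 2500 → 2000 → 1600 → 1250 → 1000 → 800 — count the steps: 7 third-stops = 2 1/3 stops.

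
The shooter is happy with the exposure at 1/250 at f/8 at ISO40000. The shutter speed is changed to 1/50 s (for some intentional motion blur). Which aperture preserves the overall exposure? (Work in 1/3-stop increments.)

Shutter speed: 1/250 → 1/200 → 1/160 → 1/125 → 1/100 → 1/80 → 1/60 → 1/50 — 2 1/3 stops slower (brighter).
Need 2 1/3 stops darker from the aperture: f/8 → f/9 → f/10 → f/11 → f/13 → f/14 → f/16 → f/18.

f/18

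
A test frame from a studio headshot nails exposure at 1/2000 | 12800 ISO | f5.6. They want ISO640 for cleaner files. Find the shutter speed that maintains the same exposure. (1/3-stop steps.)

ISO: 12800 → 10000 → 8000 → 6400 → 5000 → 4000 → 3200 → 2500 → 2000 → 1600 → 1250 → 1000 → 800 → 640 — 4 1/3 stops dropped (darker).
Need 4 1/3 stops brighter from the shutter speed: 1/2000 → 1/1600 → 1/1250 → 1/1000 → 1/800 → 1/640 → 1/500 → 1/400 → 1/320 → 1/250 → 1/200 → 1/160 → 1/125 → 1/100.

1/100s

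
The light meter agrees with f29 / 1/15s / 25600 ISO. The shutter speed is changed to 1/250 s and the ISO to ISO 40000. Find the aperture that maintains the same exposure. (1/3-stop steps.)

f/9

Shutter speed: 1/15 → 1/20 → 1/25 → 1/30 → 1/40 → 1/50 → 1/60 → 1/80 → 1/100 → 1/125 → 1/160 → 1/200 → 1/250 — 4 stops faster (darker).
ISO: 25600 → 32000 → 40000 — 2/3 stop higher (brighter).
Net change so far: 3 1/3 stops darker. Offset with the aperture: f/29 → f/25 → f/22 → f/20 → f/18 → f/16 → f/14 → f/13 → f/11 → f/10 → f/9.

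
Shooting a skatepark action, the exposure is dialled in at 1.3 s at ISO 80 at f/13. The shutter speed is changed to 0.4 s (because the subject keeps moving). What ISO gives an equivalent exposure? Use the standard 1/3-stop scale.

Shutter speed: 1.3 → 1 → 0.8 → 0.6 → 0.5 → 0.4 — 1 2/3 stops shorter (darker).
Need 1 2/3 stops brighter from the ISO: 80 → 100 → 125 → 160 → 200 → 250.

ISO 250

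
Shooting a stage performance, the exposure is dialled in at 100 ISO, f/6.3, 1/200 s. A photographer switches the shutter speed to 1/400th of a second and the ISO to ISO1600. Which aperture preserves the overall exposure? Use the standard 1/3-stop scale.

f/18

Shutter speed: 1/200 → 1/250 → 1/320 → 1/400 — 1 stop faster (darker).
ISO: 100 → 125 → 160 → 200 → 250 → 320 → 400 → 500 → 640 → 800 → 1000 → 1250 → 1600 — 4 stops higher (brighter).
Net change so far: 3 stops brighter. Offset with the aperture: f/6.3 → f/7.1 → f/8 → f/9 → f/10 → f/11 → f/13 → f/14 → f/16 → f/18.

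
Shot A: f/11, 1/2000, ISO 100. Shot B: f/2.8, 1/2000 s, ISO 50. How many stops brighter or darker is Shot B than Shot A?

Aperture: f/11 → f/8 → f/5.6 → f/4 → f/2.8 — 4 stops wider (brighter).
Shutter speed: unchanged.
ISO: 100 → 50 — 1 stop dropped (darker).
Net: +4 −1 = +3 stops.

3 stops brighter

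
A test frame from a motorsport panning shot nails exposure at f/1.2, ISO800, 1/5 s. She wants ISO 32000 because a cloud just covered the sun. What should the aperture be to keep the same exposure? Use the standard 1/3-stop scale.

ISO: 800 → 1000 → 1250 → 1600 → 2000 → 2500 → 3200 → 4000 → 5000 → 6400 → 8000 → 10000 → 12800 → 16000 → 20000 → 25600 → 32000 — 5 1/3 stops raised (brighter).
Need 5 1/3 stops darker from the aperture: f/1.2 → f/1.4 → f/1.6 → f/1.8 → f/2 → f/2.2 → f/2.5 → f/2.8 → f/3.2 → f/3.5 → f/4 → f/4.5 → f/5 → f/5.6 → f/6.3 → f/7.1 → f/8.

f/8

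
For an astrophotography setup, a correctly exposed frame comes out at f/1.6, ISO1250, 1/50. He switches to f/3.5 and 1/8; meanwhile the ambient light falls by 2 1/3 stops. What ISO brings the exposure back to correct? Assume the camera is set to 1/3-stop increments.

ISO 5000

Scene light: 2 1/3 stops darker.
Aperture: f/1.6 → f/1.8 → f/2 → f/2.2 → f/2.5 → f/2.8 → f/3.2 → f/3.5 — 2 1/3 stops stopped down (darker).
Shutter speed: 1/50 → 1/40 → 1/30 → 1/25 → 1/20 → 1/15 → 1/13 → 1/10 → 1/8 — 2 2/3 stops slower (brighter).
Net so far: 2 stops darker. ISO: 1250 → 1600 → 2000 → 2500 → 3200 → 4000 → 5000.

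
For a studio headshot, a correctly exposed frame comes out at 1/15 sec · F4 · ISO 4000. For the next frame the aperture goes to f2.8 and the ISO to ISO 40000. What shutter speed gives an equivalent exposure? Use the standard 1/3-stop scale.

Aperture: f/4 → f/3.5 → f/3.2 → f/2.8 — 1 stop wider (brighter).
ISO: 4000 → 5000 → 6400 → 8000 → 10000 → 12800 → 16000 → 20000 → 25600 → 32000 → 40000 — 3 1/3 stops raised (brighter).
Net change so far: 4 1/3 stops brighter. Offset with the shutter speed: 1/15 → 1/20 → 1/25 → 1/30 → 1/40 → 1/50 → 1/60 → 1/80 → 1/100 → 1/125 → 1/160 → 1/200 → 1/250 → 1/320.

1/320s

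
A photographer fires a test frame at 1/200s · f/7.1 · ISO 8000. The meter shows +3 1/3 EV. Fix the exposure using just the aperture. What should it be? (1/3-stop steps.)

f/22

Overexposed by 3 1/3 stops → need 3 1/3 stops darker.
Aperture: f/7.1 → f/8 → f/9 → f/10 → f/11 → f/13 → f/14 → f/16 → f/18 → f/20 → f/22.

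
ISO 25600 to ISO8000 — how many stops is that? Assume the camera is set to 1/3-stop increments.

25600 → 20000 → 16000 → 12800 → 10000 → 8000 — count the steps: 5 third-stops = 1 2/3 stops.

1 2/3 stops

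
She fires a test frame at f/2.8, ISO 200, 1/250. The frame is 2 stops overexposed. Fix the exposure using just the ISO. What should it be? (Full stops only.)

Overexposed by 2 stops → need 2 stops darker.
ISO: 200 → 100 → 50.

ISO 50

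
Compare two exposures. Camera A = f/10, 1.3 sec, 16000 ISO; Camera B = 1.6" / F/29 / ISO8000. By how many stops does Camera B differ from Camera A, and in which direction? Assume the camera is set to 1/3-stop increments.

Aperture: f/10 → f/11 → f/13 → f/14 → f/16 → f/18 → f/20 → f/22 → f/25 → f/29 — 3 stops stopped down (darker).
Shutter speed: 1.3 → 1.6 — 1/3 stop longer (brighter).
ISO: 16000 → 12800 → 10000 → 8000 — 1 stop dropped (darker).
Net: −3 +1/3 −1 = −3 2/3 stops.

3 2/3 stops darker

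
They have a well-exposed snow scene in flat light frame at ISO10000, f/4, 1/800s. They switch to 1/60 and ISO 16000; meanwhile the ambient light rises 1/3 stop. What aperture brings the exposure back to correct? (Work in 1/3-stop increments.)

f/20

Scene light: 1/3 stop brighter.
Shutter speed: 1/800 → 1/640 → 1/500 → 1/400 → 1/320 → 1/250 → 1/200 → 1/160 → 1/125 → 1/100 → 1/80 → 1/60 — 3 2/3 stops longer (brighter).
ISO: 10000 → 12800 → 16000 — 2/3 stop higher (brighter).
Net so far: 4 2/3 stops brighter. Aperture: f/4 → f/4.5 → f/5 → f/5.6 → f/6.3 → f/7.1 → f/8 → f/9 → f/10 → f/11 → f/13 → f/14 → f/16 → f/18 → f/20.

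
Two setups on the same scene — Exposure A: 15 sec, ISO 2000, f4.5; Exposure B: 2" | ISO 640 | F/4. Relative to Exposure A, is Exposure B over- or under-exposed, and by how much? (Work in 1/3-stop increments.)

Aperture: f/4.5 → f/4 — 1/3 stop wider (brighter).
Shutter speed: 15 → 13 → 10 → 8 → 6 → 5 → 4 → 3.2 → 2.5 → 2 — 3 stops shorter (darker).
ISO: 2000 → 1600 → 1250 → 1000 → 800 → 640 — 1 2/3 stops lower (darker).
Net: +1/3 −3 −1 2/3 = −4 1/3 stops.

4 1/3 stops darker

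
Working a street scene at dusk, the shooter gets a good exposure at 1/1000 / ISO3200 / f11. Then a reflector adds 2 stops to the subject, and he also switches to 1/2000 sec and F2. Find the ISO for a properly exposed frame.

ISO 50

Scene light: 2 stops brighter.
Shutter speed: 1/1000 → 1/2000 — 1 stop shorter (darker).
Aperture: f/11 → f/8 → f/5.6 → f/4 → f/2.8 → f/2 — 5 stops wider (brighter).
Net so far: 6 stops brighter. ISO: 3200 → 1600 → 800 → 400 → 200 → 100 → 50.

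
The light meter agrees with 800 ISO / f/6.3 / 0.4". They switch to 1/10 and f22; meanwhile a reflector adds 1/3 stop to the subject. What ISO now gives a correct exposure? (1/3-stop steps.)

Scene light: 1/3 stop brighter.
Shutter speed: 0.4 → 0.3 → 1/4 → 1/5 → 1/6 → 1/8 → 1/10 — 2 stops shorter (darker).
Aperture: f/6.3 → f/7.1 → f/8 → f/9 → f/10 → f/11 → f/13 → f/14 → f/16 → f/18 → f/20 → f/22 — 3 2/3 stops narrower (darker).
Net so far: 5 1/3 stops darker. ISO: 800 → 1000 → 1250 → 1600 → 2000 → 2500 → 3200 → 4000 → 5000 → 6400 → 8000 → 10000 → 12800 → 16000 → 20000 → 25600 → 32000.

ISO 32000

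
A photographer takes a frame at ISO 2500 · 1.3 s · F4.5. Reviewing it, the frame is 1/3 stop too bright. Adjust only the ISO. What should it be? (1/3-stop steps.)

Overexposed by 1/3 stop → need 1/3 stop darker.
ISO: 2500 → 2000.

ISO 2000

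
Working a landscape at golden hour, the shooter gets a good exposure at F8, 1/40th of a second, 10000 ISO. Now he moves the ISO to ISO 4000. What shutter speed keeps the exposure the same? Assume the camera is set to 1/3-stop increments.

1/15s

ISO: 10000 → 8000 → 6400 → 5000 → 4000 — 1 1/3 stops dropped (darker).
Need 1 1/3 stops brighter from the shutter speed: 1/40 → 1/30 → 1/25 → 1/20 → 1/15.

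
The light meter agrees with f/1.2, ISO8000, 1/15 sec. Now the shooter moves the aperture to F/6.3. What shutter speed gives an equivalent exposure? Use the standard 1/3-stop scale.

Aperture: f/1.2 → f/1.4 → f/1.6 → f/1.8 → f/2 → f/2.2 → f/2.5 → f/2.8 → f/3.2 → f/3.5 → f/4 → f/4.5 → f/5 → f/5.6 → f/6.3 — 4 2/3 stops stopped down (darker).
Need 4 2/3 stops brighter from the shutter speed: 1/15 → 1/13 → 1/10 → 1/8 → 1/6 → 1/5 → 1/4 → 0.3 → 0.4 → 0.5 → 0.6 → 0.8 → 1 → 1.3 → 1.6.

1.6 s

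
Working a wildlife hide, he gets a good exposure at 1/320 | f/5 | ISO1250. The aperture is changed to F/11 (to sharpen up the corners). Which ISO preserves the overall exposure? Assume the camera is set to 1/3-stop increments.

Aperture: f/5 → f/5.6 → f/6.3 → f/7.1 → f/8 → f/9 → f/10 → f/11 — 2 1/3 stops stopped down (darker).
Need 2 1/3 stops brighter from the ISO: 1250 → 1600 → 2000 → 2500 → 3200 → 4000 → 5000 → 6400.

ISO 6400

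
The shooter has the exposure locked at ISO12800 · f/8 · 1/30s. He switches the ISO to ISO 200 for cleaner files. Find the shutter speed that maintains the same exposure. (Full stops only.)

2 s

ISO: 12800 → 6400 → 3200 → 1600 → 800 → 400 → 200 — 6 stops dropped (darker).
Need 6 stops brighter from the shutter speed: 1/30 → 1/15 → 1/8 → 1/4 → 1/2 → 1 → 2.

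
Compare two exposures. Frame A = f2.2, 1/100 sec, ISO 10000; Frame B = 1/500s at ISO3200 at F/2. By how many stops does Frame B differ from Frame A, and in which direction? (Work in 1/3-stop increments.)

3 2/3 stops darker

Aperture: f/2.2 → f/2 — 1/3 stop wider (brighter).
Shutter speed: 1/100 → 1/125 → 1/160 → 1/200 → 1/250 → 1/320 → 1/400 → 1/500 — 2 1/3 stops shorter (darker).
ISO: 10000 → 8000 → 6400 → 5000 → 4000 → 3200 — 1 2/3 stops dropped (darker).
Net: +1/3 −2 1/3 −1 2/3 = −3 2/3 stops.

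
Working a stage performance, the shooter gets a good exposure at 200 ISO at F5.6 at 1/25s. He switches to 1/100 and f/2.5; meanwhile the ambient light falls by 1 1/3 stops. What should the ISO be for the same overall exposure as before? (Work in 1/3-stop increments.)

ISO 400

Scene light: 1 1/3 stops darker.
Shutter speed: 1/25 → 1/30 → 1/40 → 1/50 → 1/60 → 1/80 → 1/100 — 2 stops shorter (darker).
Aperture: f/5.6 → f/5 → f/4.5 → f/4 → f/3.5 → f/3.2 → f/2.8 → f/2.5 — 2 1/3 stops larger aperture (brighter).
Net so far: 1 stop darker. ISO: 200 → 250 → 320 → 400.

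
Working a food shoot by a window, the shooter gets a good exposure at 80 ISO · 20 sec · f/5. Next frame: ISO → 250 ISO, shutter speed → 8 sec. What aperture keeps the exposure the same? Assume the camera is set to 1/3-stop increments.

f/5.6

ISO: 80 → 100 → 125 → 160 → 200 → 250 — 1 2/3 stops raised (brighter).
Shutter speed: 20 → 15 → 13 → 10 → 8 — 1 1/3 stops shorter (darker).
Net change so far: 1/3 stop brighter. Offset with the aperture: f/5 → f/5.6.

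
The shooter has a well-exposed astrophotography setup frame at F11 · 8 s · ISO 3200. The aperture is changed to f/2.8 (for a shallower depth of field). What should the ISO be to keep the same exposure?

ISO 200

Aperture: f/11 → f/8 → f/5.6 → f/4 → f/2.8 — 4 stops opened up (brighter).
Need 4 stops darker from the ISO: 3200 → 1600 → 800 → 400 → 200.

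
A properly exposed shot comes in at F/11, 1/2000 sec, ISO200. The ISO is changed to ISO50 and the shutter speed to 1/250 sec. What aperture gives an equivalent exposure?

f/16

ISO: 200 → 100 → 50 — 2 stops dropped (darker).
Shutter speed: 1/2000 → 1/1000 → 1/500 → 1/250 — 3 stops longer (brighter).
Net change so far: 1 stop brighter. Offset with the aperture: f/11 → f/16.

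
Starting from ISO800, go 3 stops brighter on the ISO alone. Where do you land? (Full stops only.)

ISO 6400

ISO: 800 → 1600 → 3200 → 6400 — 3 stops raised (brighter).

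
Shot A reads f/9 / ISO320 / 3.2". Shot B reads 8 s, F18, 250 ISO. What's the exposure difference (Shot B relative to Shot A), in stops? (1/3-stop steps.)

1 stop darker

Aperture: f/9 → f/10 → f/11 → f/13 → f/14 → f/16 → f/18 — 2 stops stopped down (darker).
Shutter speed: 3.2 → 4 → 5 → 6 → 8 — 1 1/3 stops slower (brighter).
ISO: 320 → 250 — 1/3 stop dropped (darker).
Net: −2 +1 1/3 −1/3 = −1 stop.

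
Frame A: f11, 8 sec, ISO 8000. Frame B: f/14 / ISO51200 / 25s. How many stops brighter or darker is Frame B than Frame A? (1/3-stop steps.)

3 2/3 stops brighter

Aperture: f/11 → f/13 → f/14 — 2/3 stop narrower (darker).
Shutter speed: 8 → 10 → 13 → 15 → 20 → 25 — 1 2/3 stops longer (brighter).
ISO: 8000 → 10000 → 12800 → 16000 → 20000 → 25600 → 32000 → 40000 → 51200 — 2 2/3 stops higher (brighter).
Net: −2/3 +1 2/3 +2 2/3 = +3 2/3 stops.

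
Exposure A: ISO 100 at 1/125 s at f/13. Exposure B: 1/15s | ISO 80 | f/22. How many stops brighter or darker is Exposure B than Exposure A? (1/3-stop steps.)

Aperture: f/13 → f/14 → f/16 → f/18 → f/20 → f/22 — 1 2/3 stops narrower (darker).
Shutter speed: 1/125 → 1/100 → 1/80 → 1/60 → 1/50 → 1/40 → 1/30 → 1/25 → 1/20 → 1/15 — 3 stops longer (brighter).
ISO: 100 → 80 — 1/3 stop lower (darker).
Net: −1 2/3 +3 −1/3 = +1 stop.

1 stop brighter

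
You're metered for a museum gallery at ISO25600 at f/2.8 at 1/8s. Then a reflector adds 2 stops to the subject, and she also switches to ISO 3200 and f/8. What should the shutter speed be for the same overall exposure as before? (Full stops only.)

Scene light: 2 stops brighter.
ISO: 25600 → 12800 → 6400 → 3200 — 3 stops lower (darker).
Aperture: f/2.8 → f/4 → f/5.6 → f/8 — 3 stops narrower (darker).
Net so far: 4 stops darker. Shutter speed: 1/8 → 1/4 → 1/2 → 1 → 2.

2 s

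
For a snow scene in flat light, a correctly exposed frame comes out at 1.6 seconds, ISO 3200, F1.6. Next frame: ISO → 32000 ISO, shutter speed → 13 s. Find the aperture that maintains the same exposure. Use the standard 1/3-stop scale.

f/14

ISO: 3200 → 4000 → 5000 → 6400 → 8000 → 10000 → 12800 → 16000 → 20000 → 25600 → 32000 — 3 1/3 stops higher (brighter).
Shutter speed: 1.6 → 2 → 2.5 → 3.2 → 4 → 5 → 6 → 8 → 10 → 13 — 3 stops longer (brighter).
Net change so far: 6 1/3 stops brighter. Offset with the aperture: f/1.6 → f/1.8 → f/2 → f/2.2 → f/2.5 → f/2.8 → f/3.2 → f/3.5 → f/4 → f/4.5 → f/5 → f/5.6 → f/6.3 → f/7.1 → f/8 → f/9 → f/10 → f/11 → f/13 → f/14.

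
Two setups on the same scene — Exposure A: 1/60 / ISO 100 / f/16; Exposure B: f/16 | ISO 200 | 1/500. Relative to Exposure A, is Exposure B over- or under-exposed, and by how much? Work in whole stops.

2 stops darker

Aperture: unchanged.
Shutter speed: 1/60 → 1/125 → 1/250 → 1/500 — 3 stops shorter (darker).
ISO: 100 → 200 — 1 stop raised (brighter).
Net: −3 +1 = −2 stops.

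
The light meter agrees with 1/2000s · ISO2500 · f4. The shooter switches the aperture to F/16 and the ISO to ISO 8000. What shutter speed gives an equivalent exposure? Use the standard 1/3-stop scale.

1/400s

Aperture: f/4 → f/4.5 → f/5 → f/5.6 → f/6.3 → f/7.1 → f/8 → f/9 → f/10 → f/11 → f/13 → f/14 → f/16 — 4 stops narrower (darker).
ISO: 2500 → 3200 → 4000 → 5000 → 6400 → 8000 — 1 2/3 stops higher (brighter).
Net change so far: 2 1/3 stops darker. Offset with the shutter speed: 1/2000 → 1/1600 → 1/1250 → 1/1000 → 1/800 → 1/640 → 1/500 → 1/400.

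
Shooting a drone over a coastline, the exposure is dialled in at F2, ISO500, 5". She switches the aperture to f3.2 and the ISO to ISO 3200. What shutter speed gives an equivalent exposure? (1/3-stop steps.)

Aperture: f/2 → f/2.2 → f/2.5 → f/2.8 → f/3.2 — 1 1/3 stops smaller aperture (darker).
ISO: 500 → 640 → 800 → 1000 → 1250 → 1600 → 2000 → 2500 → 3200 — 2 2/3 stops higher (brighter).
Net change so far: 1 1/3 stops brighter. Offset with the shutter speed: 5 → 4 → 3.2 → 2.5 → 2.

2 s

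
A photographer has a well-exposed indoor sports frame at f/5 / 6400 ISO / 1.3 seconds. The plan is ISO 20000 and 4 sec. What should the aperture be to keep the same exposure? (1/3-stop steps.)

ISO: 6400 → 8000 → 10000 → 12800 → 16000 → 20000 — 1 2/3 stops higher (brighter).
Shutter speed: 1.3 → 1.6 → 2 → 2.5 → 3.2 → 4 — 1 2/3 stops slower (brighter).
Net change so far: 3 1/3 stops brighter. Offset with the aperture: f/5 → f/5.6 → f/6.3 → f/7.1 → f/8 → f/9 → f/10 → f/11 → f/13 → f/14 → f/16.

f/16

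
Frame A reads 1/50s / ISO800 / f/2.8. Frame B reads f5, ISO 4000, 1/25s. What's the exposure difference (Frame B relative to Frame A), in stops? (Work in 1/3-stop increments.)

1 2/3 stops brighter

Aperture: f/2.8 → f/3.2 → f/3.5 → f/4 → f/4.5 → f/5 — 1 2/3 stops narrower (darker).
Shutter speed: 1/50 → 1/40 → 1/30 → 1/25 — 1 stop longer (brighter).
ISO: 800 → 1000 → 1250 → 1600 → 2000 → 2500 → 3200 → 4000 — 2 1/3 stops raised (brighter).
Net: −1 2/3 +1 +2 1/3 = +1 2/3 stops.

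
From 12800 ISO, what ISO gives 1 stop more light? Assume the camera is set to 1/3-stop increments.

ISO 25600

ISO: 12800 → 16000 → 20000 → 25600 — 1 stop raised (brighter).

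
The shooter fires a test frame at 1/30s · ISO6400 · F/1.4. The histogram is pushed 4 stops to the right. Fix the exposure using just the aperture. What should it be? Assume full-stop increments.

f/5.6

Overexposed by 4 stops → need 4 stops darker.
Aperture: f/1.4 → f/2 → f/2.8 → f/4 → f/5.6.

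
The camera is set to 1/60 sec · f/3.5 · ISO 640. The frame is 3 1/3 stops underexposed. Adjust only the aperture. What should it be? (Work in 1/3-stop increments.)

Underexposed by 3 1/3 stops → need 3 1/3 stops brighter.
Aperture: f/3.5 → f/3.2 → f/2.8 → f/2.5 → f/2.2 → f/2 → f/1.8 → f/1.6 → f/1.4 → f/1.2 → f/1.1.

f/1.1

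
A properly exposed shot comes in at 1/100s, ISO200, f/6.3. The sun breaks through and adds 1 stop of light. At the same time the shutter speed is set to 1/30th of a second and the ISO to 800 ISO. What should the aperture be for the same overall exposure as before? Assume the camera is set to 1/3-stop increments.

Scene light: 1 stop brighter.
Shutter speed: 1/100 → 1/80 → 1/60 → 1/50 → 1/40 → 1/30 — 1 2/3 stops longer (brighter).
ISO: 200 → 250 → 320 → 400 → 500 → 640 → 800 — 2 stops raised (brighter).
Net so far: 4 2/3 stops brighter. Aperture: f/6.3 → f/7.1 → f/8 → f/9 → f/10 → f/11 → f/13 → f/14 → f/16 → f/18 → f/20 → f/22 → f/25 → f/29 → f/32.

f/32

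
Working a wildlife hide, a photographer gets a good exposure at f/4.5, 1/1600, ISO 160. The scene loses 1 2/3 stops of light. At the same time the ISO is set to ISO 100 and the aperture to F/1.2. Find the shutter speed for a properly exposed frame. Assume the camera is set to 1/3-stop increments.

1/4000s

Scene light: 1 2/3 stops darker.
ISO: 160 → 125 → 100 — 2/3 stop dropped (darker).
Aperture: f/4.5 → f/4 → f/3.5 → f/3.2 → f/2.8 → f/2.5 → f/2.2 → f/2 → f/1.8 → f/1.6 → f/1.4 → f/1.2 — 3 2/3 stops larger aperture (brighter).
Net so far: 1 1/3 stops brighter. Shutter speed: 1/1600 → 1/2000 → 1/2500 → 1/3200 → 1/4000.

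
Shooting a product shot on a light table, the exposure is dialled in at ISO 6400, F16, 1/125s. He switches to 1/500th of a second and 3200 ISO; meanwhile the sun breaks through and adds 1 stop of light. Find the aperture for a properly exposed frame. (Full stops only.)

f/8

Scene light: 1 stop brighter.
Shutter speed: 1/125 → 1/250 → 1/500 — 2 stops faster (darker).
ISO: 6400 → 3200 — 1 stop lower (darker).
Net so far: 2 stops darker. Aperture: f/16 → f/11 → f/8.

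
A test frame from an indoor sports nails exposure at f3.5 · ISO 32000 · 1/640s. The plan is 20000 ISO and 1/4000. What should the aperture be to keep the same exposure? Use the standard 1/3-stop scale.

f/1.1

ISO: 32000 → 25600 → 20000 — 2/3 stop lower (darker).
Shutter speed: 1/640 → 1/800 → 1/1000 → 1/1250 → 1/1600 → 1/2000 → 1/2500 → 1/3200 → 1/4000 — 2 2/3 stops faster (darker).
Net change so far: 3 1/3 stops darker. Offset with the aperture: f/3.5 → f/3.2 → f/2.8 → f/2.5 → f/2.2 → f/2 → f/1.8 → f/1.6 → f/1.4 → f/1.2 → f/1.1.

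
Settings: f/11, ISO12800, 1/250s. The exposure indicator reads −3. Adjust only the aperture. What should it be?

f/4

Underexposed by 3 stops → need 3 stops brighter.
Aperture: f/11 → f/8 → f/5.6 → f/4.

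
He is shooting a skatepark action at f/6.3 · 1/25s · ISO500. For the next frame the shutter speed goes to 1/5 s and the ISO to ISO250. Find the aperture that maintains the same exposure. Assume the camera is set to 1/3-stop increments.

f/10

Shutter speed: 1/25 → 1/20 → 1/15 → 1/13 → 1/10 → 1/8 → 1/6 → 1/5 — 2 1/3 stops slower (brighter).
ISO: 500 → 400 → 320 → 250 — 1 stop dropped (darker).
Net change so far: 1 1/3 stops brighter. Offset with the aperture: f/6.3 → f/7.1 → f/8 → f/9 → f/10.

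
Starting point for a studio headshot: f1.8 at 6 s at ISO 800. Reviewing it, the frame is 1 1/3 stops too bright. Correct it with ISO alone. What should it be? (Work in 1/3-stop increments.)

ISO 320

Overexposed by 1 1/3 stops → need 1 1/3 stops darker.
ISO: 800 → 640 → 500 → 400 → 320.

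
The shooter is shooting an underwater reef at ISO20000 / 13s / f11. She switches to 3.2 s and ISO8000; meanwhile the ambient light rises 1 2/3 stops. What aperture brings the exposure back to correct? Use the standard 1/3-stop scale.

Scene light: 1 2/3 stops brighter.
Shutter speed: 13 → 10 → 8 → 6 → 5 → 4 → 3.2 — 2 stops shorter (darker).
ISO: 20000 → 16000 → 12800 → 10000 → 8000 — 1 1/3 stops lower (darker).
Net so far: 1 2/3 stops darker. Aperture: f/11 → f/10 → f/9 → f/8 → f/7.1 → f/6.3.

f/6.3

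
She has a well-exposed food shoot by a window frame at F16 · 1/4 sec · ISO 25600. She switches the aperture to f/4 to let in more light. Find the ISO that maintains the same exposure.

Aperture: f/16 → f/11 → f/8 → f/5.6 → f/4 — 4 stops larger aperture (brighter).
Need 4 stops darker from the ISO: 25600 → 12800 → 6400 → 3200 → 1600.

ISO 1600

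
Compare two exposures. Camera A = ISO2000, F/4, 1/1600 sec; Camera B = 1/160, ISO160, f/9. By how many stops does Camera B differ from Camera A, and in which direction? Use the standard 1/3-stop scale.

Aperture: f/4 → f/4.5 → f/5 → f/5.6 → f/6.3 → f/7.1 → f/8 → f/9 — 2 1/3 stops narrower (darker).
Shutter speed: 1/1600 → 1/1250 → 1/1000 → 1/800 → 1/640 → 1/500 → 1/400 → 1/320 → 1/250 → 1/200 → 1/160 — 3 1/3 stops slower (brighter).
ISO: 2000 → 1600 → 1250 → 1000 → 800 → 640 → 500 → 400 → 320 → 250 → 200 → 160 — 3 2/3 stops dropped (darker).
Net: −2 1/3 +3 1/3 −3 2/3 = −2 2/3 stops.

2 2/3 stops darker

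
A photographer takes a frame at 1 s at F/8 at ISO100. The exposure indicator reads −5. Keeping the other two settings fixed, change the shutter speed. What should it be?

30 s

Underexposed by 5 stops → need 5 stops brighter.
Shutter speed: 1 → 2 → 4 → 8 → 15 → 30.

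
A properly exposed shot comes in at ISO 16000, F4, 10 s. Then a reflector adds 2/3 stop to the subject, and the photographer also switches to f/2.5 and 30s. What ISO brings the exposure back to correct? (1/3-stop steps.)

ISO 1250

Scene light: 2/3 stop brighter.
Aperture: f/4 → f/3.5 → f/3.2 → f/2.8 → f/2.5 — 1 1/3 stops opened up (brighter).
Shutter speed: 10 → 13 → 15 → 20 → 25 → 30 — 1 2/3 stops longer (brighter).
Net so far: 3 2/3 stops brighter. ISO: 16000 → 12800 → 10000 → 8000 → 6400 → 5000 → 4000 → 3200 → 2500 → 2000 → 1600 → 1250.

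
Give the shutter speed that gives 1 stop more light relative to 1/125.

Shutter speed: 1/125 → 1/60 — 1 stop slower (brighter).

1/60s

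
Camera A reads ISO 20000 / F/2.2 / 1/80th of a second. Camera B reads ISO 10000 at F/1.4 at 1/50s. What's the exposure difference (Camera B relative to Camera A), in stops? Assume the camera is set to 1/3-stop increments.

Aperture: f/2.2 → f/2 → f/1.8 → f/1.6 → f/1.4 — 1 1/3 stops larger aperture (brighter).
Shutter speed: 1/80 → 1/60 → 1/50 — 2/3 stop slower (brighter).
ISO: 20000 → 16000 → 12800 → 10000 — 1 stop lower (darker).
Net: +1 1/3 +2/3 −1 = +1 stop.

1 stop brighter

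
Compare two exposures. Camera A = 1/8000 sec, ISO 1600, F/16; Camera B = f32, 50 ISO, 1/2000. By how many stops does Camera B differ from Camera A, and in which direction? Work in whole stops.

5 stops darker

Aperture: f/16 → f/22 → f/32 — 2 stops narrower (darker).
Shutter speed: 1/8000 → 1/4000 → 1/2000 — 2 stops slower (brighter).
ISO: 1600 → 800 → 400 → 200 → 100 → 50 — 5 stops dropped (darker).
Net: −2 +2 −5 = −5 stops.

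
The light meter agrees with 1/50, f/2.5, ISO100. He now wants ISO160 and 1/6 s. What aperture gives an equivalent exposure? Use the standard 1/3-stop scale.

f/9

ISO: 100 → 125 → 160 — 2/3 stop raised (brighter).
Shutter speed: 1/50 → 1/40 → 1/30 → 1/25 → 1/20 → 1/15 → 1/13 → 1/10 → 1/8 → 1/6 — 3 stops longer (brighter).
Net change so far: 3 2/3 stops brighter. Offset with the aperture: f/2.5 → f/2.8 → f/3.2 → f/3.5 → f/4 → f/4.5 → f/5 → f/5.6 → f/6.3 → f/7.1 → f/8 → f/9.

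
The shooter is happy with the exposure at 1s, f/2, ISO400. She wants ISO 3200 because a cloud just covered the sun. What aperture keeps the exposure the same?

ISO: 400 → 800 → 1600 → 3200 — 3 stops higher (brighter).
Need 3 stops darker from the aperture: f/2 → f/2.8 → f/4 → f/5.6.

f/5.6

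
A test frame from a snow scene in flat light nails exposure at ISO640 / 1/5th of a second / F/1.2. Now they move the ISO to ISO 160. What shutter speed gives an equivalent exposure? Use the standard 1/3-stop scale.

0.8 s

ISO: 640 → 500 → 400 → 320 → 250 → 200 → 160 — 2 stops lower (darker).
Need 2 stops brighter from the shutter speed: 1/5 → 1/4 → 0.3 → 0.4 → 0.5 → 0.6 → 0.8.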